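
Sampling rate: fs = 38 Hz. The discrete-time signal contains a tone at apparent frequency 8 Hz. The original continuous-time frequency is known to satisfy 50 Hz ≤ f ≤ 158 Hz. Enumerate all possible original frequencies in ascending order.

68 Hz, 84 Hz, 106 Hz, 122 Hz, 144 Hz

Frequencies that alias to 8 Hz are k·fs ± 8 Hz for integer k ≥ 0.
k=0: 8 Hz.
k=1: 30 Hz, 46 Hz.
k=2: 68 Hz, 84 Hz.
k=3: 106 Hz, 122 Hz.
k=4: 144 Hz, 160 Hz.
k=5: 182 Hz, 198 Hz.
Within [50 Hz, 158 Hz]: 68 Hz, 84 Hz, 106 Hz, 122 Hz, 144 Hz.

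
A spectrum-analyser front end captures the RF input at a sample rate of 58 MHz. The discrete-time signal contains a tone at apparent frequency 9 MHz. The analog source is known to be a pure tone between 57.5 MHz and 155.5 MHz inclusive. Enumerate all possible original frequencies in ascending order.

67 MHz, 107 MHz, 125 MHz

Frequencies that alias to 9 MHz are k·fs ± 9 MHz for integer k ≥ 0.
k=0: 9 MHz.
k=1: 49 MHz, 67 MHz.
k=2: 107 MHz, 125 MHz.
k=3: 165 MHz, 183 MHz.
Within [57.5 MHz, 155.5 MHz]: 67 MHz, 107 MHz, 125 MHz.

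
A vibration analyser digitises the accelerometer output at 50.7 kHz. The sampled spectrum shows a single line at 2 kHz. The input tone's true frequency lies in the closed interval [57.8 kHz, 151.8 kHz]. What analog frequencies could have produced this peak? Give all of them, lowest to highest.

99.4 kHz, 103.4 kHz, 150.1 kHz

Frequencies that alias to 2 kHz are k·fs ± 2 kHz for integer k ≥ 0.
k=0: 2 kHz.
k=1: 48.7 kHz, 52.7 kHz.
k=2: 99.4 kHz, 103.4 kHz.
k=3: 150.1 kHz, 154.1 kHz.
k=4: 200.8 kHz, 204.8 kHz.
Within [57.8 kHz, 151.8 kHz]: 99.4 kHz, 103.4 kHz, 150.1 kHz.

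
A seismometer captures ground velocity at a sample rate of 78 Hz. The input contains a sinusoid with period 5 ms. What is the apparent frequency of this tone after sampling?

34 Hz

T = 5 ms → f = 1/T = 200 Hz.
200 Hz mod fs = 44 Hz.
44 Hz > fs/2 = 39 Hz, folds to fs − 44 Hz = 34 Hz.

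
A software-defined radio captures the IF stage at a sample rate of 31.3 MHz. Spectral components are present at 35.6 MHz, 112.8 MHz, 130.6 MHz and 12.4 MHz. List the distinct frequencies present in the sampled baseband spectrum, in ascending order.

fs/2 = 15.65 MHz.
35.6 MHz mod fs = 4.3 MHz.
4.3 MHz ≤ fs/2 = 15.65 MHz, appears at 4.3 MHz.
112.8 MHz mod fs = 18.9 MHz.
18.9 MHz > fs/2 = 15.65 MHz, folds to fs − 18.9 MHz = 12.4 MHz.
130.6 MHz mod fs = 5.4 MHz.
5.4 MHz ≤ fs/2 = 15.65 MHz, appears at 5.4 MHz.
12.4 MHz ≤ fs/2 = 15.65 MHz, passes unchanged.
Distinct values: {4.3 MHz, 5.4 MHz, 12.4 MHz}.

4.3 MHz, 5.4 MHz, 12.4 MHz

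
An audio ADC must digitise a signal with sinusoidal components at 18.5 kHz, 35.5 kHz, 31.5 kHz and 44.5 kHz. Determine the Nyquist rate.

Highest-frequency component: 44.5 kHz.
Nyquist rate = 2 × 44.5 kHz = 89 kHz.

89 kHz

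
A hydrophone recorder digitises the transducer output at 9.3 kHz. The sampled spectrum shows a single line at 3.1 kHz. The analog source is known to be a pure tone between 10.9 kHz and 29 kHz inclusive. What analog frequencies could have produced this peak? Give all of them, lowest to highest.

Frequencies that alias to 3.1 kHz are k·fs ± 3.1 kHz for integer k ≥ 0.
k=0: 3.1 kHz.
k=1: 6.2 kHz, 12.4 kHz.
k=2: 15.5 kHz, 21.7 kHz.
k=3: 24.8 kHz, 31 kHz.
k=4: 34.1 kHz, 40.3 kHz.
Within [10.9 kHz, 29 kHz]: 12.4 kHz, 15.5 kHz, 21.7 kHz, 24.8 kHz.

12.4 kHz, 15.5 kHz, 21.7 kHz, 24.8 kHz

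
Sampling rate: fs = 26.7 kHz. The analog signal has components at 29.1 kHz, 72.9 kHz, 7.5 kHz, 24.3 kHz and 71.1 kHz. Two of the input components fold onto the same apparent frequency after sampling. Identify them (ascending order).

fs/2 = 13.35 kHz.
29.1 kHz mod fs = 2.4 kHz.
2.4 kHz ≤ fs/2 = 13.35 kHz, appears at 2.4 kHz.
72.9 kHz mod fs = 19.5 kHz.
19.5 kHz > fs/2 = 13.35 kHz, folds to fs − 19.5 kHz = 7.2 kHz.
7.5 kHz ≤ fs/2 = 13.35 kHz, passes unchanged.
24.3 kHz > fs/2 = 13.35 kHz, folds to fs − 24.3 kHz = 2.4 kHz.
71.1 kHz mod fs = 17.7 kHz.
17.7 kHz > fs/2 = 13.35 kHz, folds to fs − 17.7 kHz = 9 kHz.
24.3 kHz and 29.1 kHz both map to 2.4 kHz.

24.3 kHz, 29.1 kHz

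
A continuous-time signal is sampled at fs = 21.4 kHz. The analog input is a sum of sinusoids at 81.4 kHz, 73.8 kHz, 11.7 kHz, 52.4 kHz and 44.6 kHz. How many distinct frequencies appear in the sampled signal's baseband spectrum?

fs/2 = 10.7 kHz.
81.4 kHz mod fs = 17.2 kHz.
17.2 kHz > fs/2 = 10.7 kHz, folds to fs − 17.2 kHz = 4.2 kHz.
73.8 kHz mod fs = 9.6 kHz.
9.6 kHz ≤ fs/2 = 10.7 kHz, appears at 9.6 kHz.
11.7 kHz > fs/2 = 10.7 kHz, folds to fs − 11.7 kHz = 9.7 kHz.
52.4 kHz mod fs = 9.6 kHz.
9.6 kHz ≤ fs/2 = 10.7 kHz, appears at 9.6 kHz.
44.6 kHz mod fs = 1.8 kHz.
1.8 kHz ≤ fs/2 = 10.7 kHz, appears at 1.8 kHz.
Distinct values: {1.8 kHz, 4.2 kHz, 9.6 kHz, 9.7 kHz} → 4.

4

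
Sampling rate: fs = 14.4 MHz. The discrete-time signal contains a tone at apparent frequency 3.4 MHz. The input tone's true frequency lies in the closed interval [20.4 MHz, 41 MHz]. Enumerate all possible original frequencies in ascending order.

Frequencies that alias to 3.4 MHz are k·fs ± 3.4 MHz for integer k ≥ 0.
k=0: 3.4 MHz.
k=1: 11 MHz, 17.8 MHz.
k=2: 25.4 MHz, 32.2 MHz.
k=3: 39.8 MHz, 46.6 MHz.
k=4: 54.2 MHz, 61 MHz.
Within [20.4 MHz, 41 MHz]: 25.4 MHz, 32.2 MHz, 39.8 MHz.

25.4 MHz, 32.2 MHz, 39.8 MHz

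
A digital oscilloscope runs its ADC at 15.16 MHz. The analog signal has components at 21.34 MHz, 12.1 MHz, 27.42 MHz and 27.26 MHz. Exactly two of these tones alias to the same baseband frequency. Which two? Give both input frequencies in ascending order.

fs/2 = 7.58 MHz.
21.34 MHz mod fs = 6.18 MHz.
6.18 MHz ≤ fs/2 = 7.58 MHz, appears at 6.18 MHz.
12.1 MHz > fs/2 = 7.58 MHz, folds to fs − 12.1 MHz = 3.06 MHz.
27.42 MHz mod fs = 12.26 MHz.
12.26 MHz > fs/2 = 7.58 MHz, folds to fs − 12.26 MHz = 2.9 MHz.
27.26 MHz mod fs = 12.1 MHz.
12.1 MHz > fs/2 = 7.58 MHz, folds to fs − 12.1 MHz = 3.06 MHz.
12.1 MHz and 27.26 MHz both map to 3.06 MHz.

12.1 MHz, 27.26 MHz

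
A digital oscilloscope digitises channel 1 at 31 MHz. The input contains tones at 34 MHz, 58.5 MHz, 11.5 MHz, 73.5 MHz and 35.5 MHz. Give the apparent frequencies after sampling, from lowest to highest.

fs/2 = 15.5 MHz.
34 MHz mod fs = 3 MHz.
3 MHz ≤ fs/2 = 15.5 MHz, appears at 3 MHz.
58.5 MHz mod fs = 27.5 MHz.
27.5 MHz > fs/2 = 15.5 MHz, folds to fs − 27.5 MHz = 3.5 MHz.
11.5 MHz ≤ fs/2 = 15.5 MHz, passes unchanged.
73.5 MHz mod fs = 11.5 MHz.
11.5 MHz ≤ fs/2 = 15.5 MHz, appears at 11.5 MHz.
35.5 MHz mod fs = 4.5 MHz.
4.5 MHz ≤ fs/2 = 15.5 MHz, appears at 4.5 MHz.
Distinct values: {3 MHz, 3.5 MHz, 4.5 MHz, 11.5 MHz}.

3 MHz, 3.5 MHz, 4.5 MHz, 11.5 MHz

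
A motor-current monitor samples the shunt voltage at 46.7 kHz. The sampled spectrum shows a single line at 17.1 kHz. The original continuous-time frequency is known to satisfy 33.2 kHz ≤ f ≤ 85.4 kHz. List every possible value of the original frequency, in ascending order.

Frequencies that alias to 17.1 kHz are k·fs ± 17.1 kHz for integer k ≥ 0.
k=0: 17.1 kHz.
k=1: 29.6 kHz, 63.8 kHz.
k=2: 76.3 kHz, 110.5 kHz.
k=3: 123 kHz, 157.2 kHz.
Within [33.2 kHz, 85.4 kHz]: 63.8 kHz, 76.3 kHz.

63.8 kHz, 76.3 kHz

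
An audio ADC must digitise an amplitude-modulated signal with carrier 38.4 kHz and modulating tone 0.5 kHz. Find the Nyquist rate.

77.8 kHz

AM sidebands sit at fc ± fm = 37.9 kHz and 38.9 kHz.
Highest-frequency component: 38.9 kHz.
Nyquist rate = 2 × 38.9 kHz = 77.8 kHz.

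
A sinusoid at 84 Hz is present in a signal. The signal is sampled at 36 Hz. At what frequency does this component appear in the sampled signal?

84 Hz mod fs = 12 Hz.
12 Hz ≤ fs/2 = 18 Hz, appears at 12 Hz.

12 Hz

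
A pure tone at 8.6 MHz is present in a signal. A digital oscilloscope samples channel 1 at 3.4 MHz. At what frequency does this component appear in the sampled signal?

1.6 MHz

8.6 MHz mod fs = 1.8 MHz.
1.8 MHz > fs/2 = 1.7 MHz, folds to fs − 1.8 MHz = 1.6 MHz.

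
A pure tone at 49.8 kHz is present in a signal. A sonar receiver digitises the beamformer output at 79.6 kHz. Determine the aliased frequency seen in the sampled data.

29.8 kHz

49.8 kHz > fs/2 = 39.8 kHz, folds to fs − 49.8 kHz = 29.8 kHz.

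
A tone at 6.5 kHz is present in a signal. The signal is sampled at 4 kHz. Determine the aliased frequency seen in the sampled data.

6.5 kHz mod fs = 2.5 kHz.
2.5 kHz > fs/2 = 2 kHz, folds to fs − 2.5 kHz = 1.5 kHz.

1.5 kHz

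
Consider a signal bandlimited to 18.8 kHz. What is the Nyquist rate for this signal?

37.6 kHz

Nyquist rate = 2 × 18.8 kHz = 37.6 kHz.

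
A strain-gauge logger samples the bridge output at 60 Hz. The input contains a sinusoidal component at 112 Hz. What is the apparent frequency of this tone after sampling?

8 Hz

112 Hz mod fs = 52 Hz.
52 Hz > fs/2 = 30 Hz, folds to fs − 52 Hz = 8 Hz.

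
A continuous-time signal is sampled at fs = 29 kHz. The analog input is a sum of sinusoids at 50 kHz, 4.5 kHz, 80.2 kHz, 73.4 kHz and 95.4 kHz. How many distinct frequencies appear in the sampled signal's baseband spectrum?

fs/2 = 14.5 kHz.
50 kHz mod fs = 21 kHz.
21 kHz > fs/2 = 14.5 kHz, folds to fs − 21 kHz = 8 kHz.
4.5 kHz ≤ fs/2 = 14.5 kHz, passes unchanged.
80.2 kHz mod fs = 22.2 kHz.
22.2 kHz > fs/2 = 14.5 kHz, folds to fs − 22.2 kHz = 6.8 kHz.
73.4 kHz mod fs = 15.4 kHz.
15.4 kHz > fs/2 = 14.5 kHz, folds to fs − 15.4 kHz = 13.6 kHz.
95.4 kHz mod fs = 8.4 kHz.
8.4 kHz ≤ fs/2 = 14.5 kHz, appears at 8.4 kHz.
Distinct values: {4.5 kHz, 6.8 kHz, 8 kHz, 8.4 kHz, 13.6 kHz} → 5.

5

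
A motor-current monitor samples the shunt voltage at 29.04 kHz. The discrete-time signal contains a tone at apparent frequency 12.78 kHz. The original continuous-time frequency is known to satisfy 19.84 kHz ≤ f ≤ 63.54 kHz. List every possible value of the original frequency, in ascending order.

Frequencies that alias to 12.78 kHz are k·fs ± 12.78 kHz for integer k ≥ 0.
k=0: 12.78 kHz.
k=1: 16.26 kHz, 41.82 kHz.
k=2: 45.3 kHz, 70.86 kHz.
k=3: 74.34 kHz, 99.9 kHz.
Within [19.84 kHz, 63.54 kHz]: 41.82 kHz, 45.3 kHz.

41.82 kHz, 45.3 kHz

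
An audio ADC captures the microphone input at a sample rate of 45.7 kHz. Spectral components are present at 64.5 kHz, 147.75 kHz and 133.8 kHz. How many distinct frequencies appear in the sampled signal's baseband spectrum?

3

fs/2 = 22.85 kHz.
64.5 kHz mod fs = 18.8 kHz.
18.8 kHz ≤ fs/2 = 22.85 kHz, appears at 18.8 kHz.
147.75 kHz mod fs = 10.65 kHz.
10.65 kHz ≤ fs/2 = 22.85 kHz, appears at 10.65 kHz.
133.8 kHz mod fs = 42.4 kHz.
42.4 kHz > fs/2 = 22.85 kHz, folds to fs − 42.4 kHz = 3.3 kHz.
Distinct values: {3.3 kHz, 10.65 kHz, 18.8 kHz} → 3.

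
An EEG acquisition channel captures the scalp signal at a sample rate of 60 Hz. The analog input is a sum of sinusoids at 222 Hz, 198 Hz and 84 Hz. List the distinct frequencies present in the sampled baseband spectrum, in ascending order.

18 Hz, 24 Hz

fs/2 = 30 Hz.
222 Hz mod fs = 42 Hz.
42 Hz > fs/2 = 30 Hz, folds to fs − 42 Hz = 18 Hz.
198 Hz mod fs = 18 Hz.
18 Hz ≤ fs/2 = 30 Hz, appears at 18 Hz.
84 Hz mod fs = 24 Hz.
24 Hz ≤ fs/2 = 30 Hz, appears at 24 Hz.
Distinct values: {18 Hz, 24 Hz}.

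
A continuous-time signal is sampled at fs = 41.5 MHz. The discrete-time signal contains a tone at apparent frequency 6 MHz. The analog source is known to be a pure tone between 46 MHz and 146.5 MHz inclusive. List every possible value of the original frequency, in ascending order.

47.5 MHz, 77 MHz, 89 MHz, 118.5 MHz, 130.5 MHz

Frequencies that alias to 6 MHz are k·fs ± 6 MHz for integer k ≥ 0.
k=0: 6 MHz.
k=1: 35.5 MHz, 47.5 MHz.
k=2: 77 MHz, 89 MHz.
k=3: 118.5 MHz, 130.5 MHz.
k=4: 160 MHz, 172 MHz.
Within [46 MHz, 146.5 MHz]: 47.5 MHz, 77 MHz, 89 MHz, 118.5 MHz, 130.5 MHz.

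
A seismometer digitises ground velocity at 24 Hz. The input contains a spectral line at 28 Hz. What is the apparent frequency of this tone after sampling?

4 Hz

28 Hz mod fs = 4 Hz.
4 Hz ≤ fs/2 = 12 Hz, appears at 4 Hz.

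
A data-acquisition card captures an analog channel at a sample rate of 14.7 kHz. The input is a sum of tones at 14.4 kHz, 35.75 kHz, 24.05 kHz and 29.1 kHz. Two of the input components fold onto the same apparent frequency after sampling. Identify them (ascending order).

14.4 kHz, 29.1 kHz

fs/2 = 7.35 kHz.
14.4 kHz > fs/2 = 7.35 kHz, folds to fs − 14.4 kHz = 0.3 kHz.
35.75 kHz mod fs = 6.35 kHz.
6.35 kHz ≤ fs/2 = 7.35 kHz, appears at 6.35 kHz.
24.05 kHz mod fs = 9.35 kHz.
9.35 kHz > fs/2 = 7.35 kHz, folds to fs − 9.35 kHz = 5.35 kHz.
29.1 kHz mod fs = 14.4 kHz.
14.4 kHz > fs/2 = 7.35 kHz, folds to fs − 14.4 kHz = 0.3 kHz.
14.4 kHz and 29.1 kHz both map to 0.3 kHz.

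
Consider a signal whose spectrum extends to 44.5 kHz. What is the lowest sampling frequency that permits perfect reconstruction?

Nyquist rate = 2 × 44.5 kHz = 89 kHz.

89 kHz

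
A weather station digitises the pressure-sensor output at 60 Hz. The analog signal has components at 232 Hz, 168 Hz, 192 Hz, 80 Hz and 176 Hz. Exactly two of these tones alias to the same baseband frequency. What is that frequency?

fs/2 = 30 Hz.
232 Hz mod fs = 52 Hz.
52 Hz > fs/2 = 30 Hz, folds to fs − 52 Hz = 8 Hz.
168 Hz mod fs = 48 Hz.
48 Hz > fs/2 = 30 Hz, folds to fs − 48 Hz = 12 Hz.
192 Hz mod fs = 12 Hz.
12 Hz ≤ fs/2 = 30 Hz, appears at 12 Hz.
80 Hz mod fs = 20 Hz.
20 Hz ≤ fs/2 = 30 Hz, appears at 20 Hz.
176 Hz mod fs = 56 Hz.
56 Hz > fs/2 = 30 Hz, folds to fs − 56 Hz = 4 Hz.
168 Hz and 192 Hz both map to 12 Hz.

12 Hz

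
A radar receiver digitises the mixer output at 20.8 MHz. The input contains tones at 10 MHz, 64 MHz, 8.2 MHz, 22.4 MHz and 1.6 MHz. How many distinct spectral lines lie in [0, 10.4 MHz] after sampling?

3

fs/2 = 10.4 MHz.
10 MHz ≤ fs/2 = 10.4 MHz, passes unchanged.
64 MHz mod fs = 1.6 MHz.
1.6 MHz ≤ fs/2 = 10.4 MHz, appears at 1.6 MHz.
8.2 MHz ≤ fs/2 = 10.4 MHz, passes unchanged.
22.4 MHz mod fs = 1.6 MHz.
1.6 MHz ≤ fs/2 = 10.4 MHz, appears at 1.6 MHz.
1.6 MHz ≤ fs/2 = 10.4 MHz, passes unchanged.
Distinct values: {1.6 MHz, 8.2 MHz, 10 MHz} → 3.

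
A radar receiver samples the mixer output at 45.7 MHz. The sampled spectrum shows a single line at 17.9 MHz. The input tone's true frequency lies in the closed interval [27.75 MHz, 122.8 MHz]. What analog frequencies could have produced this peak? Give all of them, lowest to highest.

27.8 MHz, 63.6 MHz, 73.5 MHz, 109.3 MHz, 119.2 MHz

Frequencies that alias to 17.9 MHz are k·fs ± 17.9 MHz for integer k ≥ 0.
k=0: 17.9 MHz.
k=1: 27.8 MHz, 63.6 MHz.
k=2: 73.5 MHz, 109.3 MHz.
k=3: 119.2 MHz, 155 MHz.
k=4: 164.9 MHz, 200.7 MHz.
Within [27.75 MHz, 122.8 MHz]: 27.8 MHz, 63.6 MHz, 73.5 MHz, 109.3 MHz, 119.2 MHz.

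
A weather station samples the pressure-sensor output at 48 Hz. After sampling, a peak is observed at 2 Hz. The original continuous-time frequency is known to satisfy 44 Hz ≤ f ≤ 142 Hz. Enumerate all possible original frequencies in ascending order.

Frequencies that alias to 2 Hz are k·fs ± 2 Hz for integer k ≥ 0.
k=0: 2 Hz.
k=1: 46 Hz, 50 Hz.
k=2: 94 Hz, 98 Hz.
k=3: 142 Hz, 146 Hz.
k=4: 190 Hz, 194 Hz.
Within [44 Hz, 142 Hz]: 46 Hz, 50 Hz, 94 Hz, 98 Hz, 142 Hz.

46 Hz, 50 Hz, 94 Hz, 98 Hz, 142 Hz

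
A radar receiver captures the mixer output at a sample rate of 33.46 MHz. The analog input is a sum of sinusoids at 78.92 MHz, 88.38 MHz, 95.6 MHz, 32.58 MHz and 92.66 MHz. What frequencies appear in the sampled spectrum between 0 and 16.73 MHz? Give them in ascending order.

fs/2 = 16.73 MHz.
78.92 MHz mod fs = 12 MHz.
12 MHz ≤ fs/2 = 16.73 MHz, appears at 12 MHz.
88.38 MHz mod fs = 21.46 MHz.
21.46 MHz > fs/2 = 16.73 MHz, folds to fs − 21.46 MHz = 12 MHz.
95.6 MHz mod fs = 28.68 MHz.
28.68 MHz > fs/2 = 16.73 MHz, folds to fs − 28.68 MHz = 4.78 MHz.
32.58 MHz > fs/2 = 16.73 MHz, folds to fs − 32.58 MHz = 0.88 MHz.
92.66 MHz mod fs = 25.74 MHz.
25.74 MHz > fs/2 = 16.73 MHz, folds to fs − 25.74 MHz = 7.72 MHz.
Distinct values: {0.88 MHz, 4.78 MHz, 7.72 MHz, 12 MHz}.

0.88 MHz, 4.78 MHz, 7.72 MHz, 12 MHz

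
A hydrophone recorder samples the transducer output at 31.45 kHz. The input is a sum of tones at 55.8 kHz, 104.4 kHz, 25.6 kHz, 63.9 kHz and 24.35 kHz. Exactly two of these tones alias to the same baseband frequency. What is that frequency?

7.1 kHz

fs/2 = 15.725 kHz.
55.8 kHz mod fs = 24.35 kHz.
24.35 kHz > fs/2 = 15.725 kHz, folds to fs − 24.35 kHz = 7.1 kHz.
104.4 kHz mod fs = 10.05 kHz.
10.05 kHz ≤ fs/2 = 15.725 kHz, appears at 10.05 kHz.
25.6 kHz > fs/2 = 15.725 kHz, folds to fs − 25.6 kHz = 5.85 kHz.
63.9 kHz mod fs = 1 kHz.
1 kHz ≤ fs/2 = 15.725 kHz, appears at 1 kHz.
24.35 kHz > fs/2 = 15.725 kHz, folds to fs − 24.35 kHz = 7.1 kHz.
24.35 kHz and 55.8 kHz both map to 7.1 kHz.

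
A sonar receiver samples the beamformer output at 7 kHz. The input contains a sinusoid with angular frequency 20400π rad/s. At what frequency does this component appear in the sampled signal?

3.2 kHz

ω = 20400π rad/s → f = ω/(2π) = 10200 Hz = 10.2 kHz.
10.2 kHz mod fs = 3.2 kHz.
3.2 kHz ≤ fs/2 = 3.5 kHz, appears at 3.2 kHz.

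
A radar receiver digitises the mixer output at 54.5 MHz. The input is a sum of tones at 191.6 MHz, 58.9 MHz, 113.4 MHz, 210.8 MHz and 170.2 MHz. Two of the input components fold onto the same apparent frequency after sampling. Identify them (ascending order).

58.9 MHz, 113.4 MHz

fs/2 = 27.25 MHz.
191.6 MHz mod fs = 28.1 MHz.
28.1 MHz > fs/2 = 27.25 MHz, folds to fs − 28.1 MHz = 26.4 MHz.
58.9 MHz mod fs = 4.4 MHz.
4.4 MHz ≤ fs/2 = 27.25 MHz, appears at 4.4 MHz.
113.4 MHz mod fs = 4.4 MHz.
4.4 MHz ≤ fs/2 = 27.25 MHz, appears at 4.4 MHz.
210.8 MHz mod fs = 47.3 MHz.
47.3 MHz > fs/2 = 27.25 MHz, folds to fs − 47.3 MHz = 7.2 MHz.
170.2 MHz mod fs = 6.7 MHz.
6.7 MHz ≤ fs/2 = 27.25 MHz, appears at 6.7 MHz.
58.9 MHz and 113.4 MHz both map to 4.4 MHz.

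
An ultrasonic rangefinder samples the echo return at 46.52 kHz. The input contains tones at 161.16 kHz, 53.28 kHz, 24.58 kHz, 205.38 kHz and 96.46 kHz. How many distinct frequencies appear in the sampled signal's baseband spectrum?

5

fs/2 = 23.26 kHz.
161.16 kHz mod fs = 21.6 kHz.
21.6 kHz ≤ fs/2 = 23.26 kHz, appears at 21.6 kHz.
53.28 kHz mod fs = 6.76 kHz.
6.76 kHz ≤ fs/2 = 23.26 kHz, appears at 6.76 kHz.
24.58 kHz > fs/2 = 23.26 kHz, folds to fs − 24.58 kHz = 21.94 kHz.
205.38 kHz mod fs = 19.3 kHz.
19.3 kHz ≤ fs/2 = 23.26 kHz, appears at 19.3 kHz.
96.46 kHz mod fs = 3.42 kHz.
3.42 kHz ≤ fs/2 = 23.26 kHz, appears at 3.42 kHz.
Distinct values: {3.42 kHz, 6.76 kHz, 19.3 kHz, 21.6 kHz, 21.94 kHz} → 5.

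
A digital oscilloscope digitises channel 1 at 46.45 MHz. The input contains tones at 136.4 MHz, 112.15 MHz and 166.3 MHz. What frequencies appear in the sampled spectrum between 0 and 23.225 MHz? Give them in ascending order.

2.95 MHz, 19.25 MHz, 19.5 MHz

fs/2 = 23.225 MHz.
136.4 MHz mod fs = 43.5 MHz.
43.5 MHz > fs/2 = 23.225 MHz, folds to fs − 43.5 MHz = 2.95 MHz.
112.15 MHz mod fs = 19.25 MHz.
19.25 MHz ≤ fs/2 = 23.225 MHz, appears at 19.25 MHz.
166.3 MHz mod fs = 26.95 MHz.
26.95 MHz > fs/2 = 23.225 MHz, folds to fs − 26.95 MHz = 19.5 MHz.
Distinct values: {2.95 MHz, 19.25 MHz, 19.5 MHz}.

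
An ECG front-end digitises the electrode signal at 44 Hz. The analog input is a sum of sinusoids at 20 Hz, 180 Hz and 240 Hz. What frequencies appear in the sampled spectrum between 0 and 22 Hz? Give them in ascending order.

4 Hz, 20 Hz

fs/2 = 22 Hz.
20 Hz ≤ fs/2 = 22 Hz, passes unchanged.
180 Hz mod fs = 4 Hz.
4 Hz ≤ fs/2 = 22 Hz, appears at 4 Hz.
240 Hz mod fs = 20 Hz.
20 Hz ≤ fs/2 = 22 Hz, appears at 20 Hz.
Distinct values: {4 Hz, 20 Hz}.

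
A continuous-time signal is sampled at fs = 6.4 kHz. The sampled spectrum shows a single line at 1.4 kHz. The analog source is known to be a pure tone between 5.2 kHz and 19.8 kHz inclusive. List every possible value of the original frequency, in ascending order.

7.8 kHz, 11.4 kHz, 14.2 kHz, 17.8 kHz

Frequencies that alias to 1.4 kHz are k·fs ± 1.4 kHz for integer k ≥ 0.
k=0: 1.4 kHz.
k=1: 5 kHz, 7.8 kHz.
k=2: 11.4 kHz, 14.2 kHz.
k=3: 17.8 kHz, 20.6 kHz.
k=4: 24.2 kHz, 27 kHz.
Within [5.2 kHz, 19.8 kHz]: 7.8 kHz, 11.4 kHz, 14.2 kHz, 17.8 kHz.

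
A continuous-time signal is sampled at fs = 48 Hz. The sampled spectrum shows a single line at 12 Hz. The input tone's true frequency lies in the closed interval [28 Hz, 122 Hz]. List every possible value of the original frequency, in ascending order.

36 Hz, 60 Hz, 84 Hz, 108 Hz

Frequencies that alias to 12 Hz are k·fs ± 12 Hz for integer k ≥ 0.
k=0: 12 Hz.
k=1: 36 Hz, 60 Hz.
k=2: 84 Hz, 108 Hz.
k=3: 132 Hz, 156 Hz.
Within [28 Hz, 122 Hz]: 36 Hz, 60 Hz, 84 Hz, 108 Hz.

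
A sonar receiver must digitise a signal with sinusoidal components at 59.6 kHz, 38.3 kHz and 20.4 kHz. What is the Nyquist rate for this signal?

119.2 kHz

Highest-frequency component: 59.6 kHz.
Nyquist rate = 2 × 59.6 kHz = 119.2 kHz.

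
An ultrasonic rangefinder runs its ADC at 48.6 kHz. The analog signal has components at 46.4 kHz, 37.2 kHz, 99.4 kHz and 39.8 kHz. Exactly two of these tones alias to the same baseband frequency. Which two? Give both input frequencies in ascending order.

fs/2 = 24.3 kHz.
46.4 kHz > fs/2 = 24.3 kHz, folds to fs − 46.4 kHz = 2.2 kHz.
37.2 kHz > fs/2 = 24.3 kHz, folds to fs − 37.2 kHz = 11.4 kHz.
99.4 kHz mod fs = 2.2 kHz.
2.2 kHz ≤ fs/2 = 24.3 kHz, appears at 2.2 kHz.
39.8 kHz > fs/2 = 24.3 kHz, folds to fs − 39.8 kHz = 8.8 kHz.
46.4 kHz and 99.4 kHz both map to 2.2 kHz.

46.4 kHz, 99.4 kHz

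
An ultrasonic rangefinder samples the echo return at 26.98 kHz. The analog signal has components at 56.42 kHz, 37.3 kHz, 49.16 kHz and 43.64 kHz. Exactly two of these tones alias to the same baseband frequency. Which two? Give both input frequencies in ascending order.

fs/2 = 13.49 kHz.
56.42 kHz mod fs = 2.46 kHz.
2.46 kHz ≤ fs/2 = 13.49 kHz, appears at 2.46 kHz.
37.3 kHz mod fs = 10.32 kHz.
10.32 kHz ≤ fs/2 = 13.49 kHz, appears at 10.32 kHz.
49.16 kHz mod fs = 22.18 kHz.
22.18 kHz > fs/2 = 13.49 kHz, folds to fs − 22.18 kHz = 4.8 kHz.
43.64 kHz mod fs = 16.66 kHz.
16.66 kHz > fs/2 = 13.49 kHz, folds to fs − 16.66 kHz = 10.32 kHz.
37.3 kHz and 43.64 kHz both map to 10.32 kHz.

37.3 kHz, 43.64 kHz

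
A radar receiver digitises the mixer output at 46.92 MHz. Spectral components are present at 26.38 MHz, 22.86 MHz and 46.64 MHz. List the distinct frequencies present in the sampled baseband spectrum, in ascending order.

0.28 MHz, 20.54 MHz, 22.86 MHz

fs/2 = 23.46 MHz.
26.38 MHz > fs/2 = 23.46 MHz, folds to fs − 26.38 MHz = 20.54 MHz.
22.86 MHz ≤ fs/2 = 23.46 MHz, passes unchanged.
46.64 MHz > fs/2 = 23.46 MHz, folds to fs − 46.64 MHz = 0.28 MHz.
Distinct values: {0.28 MHz, 20.54 MHz, 22.86 MHz}.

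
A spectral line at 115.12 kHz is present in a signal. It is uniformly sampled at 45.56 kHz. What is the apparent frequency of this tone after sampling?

21.56 kHz

115.12 kHz mod fs = 24 kHz.
24 kHz > fs/2 = 22.78 kHz, folds to fs − 24 kHz = 21.56 kHz.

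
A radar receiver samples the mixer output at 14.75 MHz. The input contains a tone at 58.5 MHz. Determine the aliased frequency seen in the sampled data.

0.5 MHz

58.5 MHz mod fs = 14.25 MHz.
14.25 MHz > fs/2 = 7.375 MHz, folds to fs − 14.25 MHz = 0.5 MHz.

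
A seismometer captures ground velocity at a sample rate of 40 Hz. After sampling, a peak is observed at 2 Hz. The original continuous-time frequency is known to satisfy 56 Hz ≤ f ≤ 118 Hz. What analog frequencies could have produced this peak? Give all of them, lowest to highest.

Frequencies that alias to 2 Hz are k·fs ± 2 Hz for integer k ≥ 0.
k=0: 2 Hz.
k=1: 38 Hz, 42 Hz.
k=2: 78 Hz, 82 Hz.
k=3: 118 Hz, 122 Hz.
k=4: 158 Hz, 162 Hz.
Within [56 Hz, 118 Hz]: 78 Hz, 82 Hz, 118 Hz.

78 Hz, 82 Hz, 118 Hz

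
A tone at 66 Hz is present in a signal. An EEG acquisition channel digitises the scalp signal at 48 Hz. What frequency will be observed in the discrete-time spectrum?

66 Hz mod fs = 18 Hz.
18 Hz ≤ fs/2 = 24 Hz, appears at 18 Hz.

18 Hz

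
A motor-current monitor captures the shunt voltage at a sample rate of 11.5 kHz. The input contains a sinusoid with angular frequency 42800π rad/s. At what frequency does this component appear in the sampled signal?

1.6 kHz

ω = 42800π rad/s → f = ω/(2π) = 21400 Hz = 21.4 kHz.
21.4 kHz mod fs = 9.9 kHz.
9.9 kHz > fs/2 = 5.75 kHz, folds to fs − 9.9 kHz = 1.6 kHz.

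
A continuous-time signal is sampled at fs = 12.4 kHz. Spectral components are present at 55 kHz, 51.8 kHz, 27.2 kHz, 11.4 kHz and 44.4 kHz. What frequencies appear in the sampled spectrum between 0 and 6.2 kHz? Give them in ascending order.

1 kHz, 2.2 kHz, 2.4 kHz, 5.2 kHz, 5.4 kHz

fs/2 = 6.2 kHz.
55 kHz mod fs = 5.4 kHz.
5.4 kHz ≤ fs/2 = 6.2 kHz, appears at 5.4 kHz.
51.8 kHz mod fs = 2.2 kHz.
2.2 kHz ≤ fs/2 = 6.2 kHz, appears at 2.2 kHz.
27.2 kHz mod fs = 2.4 kHz.
2.4 kHz ≤ fs/2 = 6.2 kHz, appears at 2.4 kHz.
11.4 kHz > fs/2 = 6.2 kHz, folds to fs − 11.4 kHz = 1 kHz.
44.4 kHz mod fs = 7.2 kHz.
7.2 kHz > fs/2 = 6.2 kHz, folds to fs − 7.2 kHz = 5.2 kHz.
Distinct values: {1 kHz, 2.2 kHz, 2.4 kHz, 5.2 kHz, 5.4 kHz}.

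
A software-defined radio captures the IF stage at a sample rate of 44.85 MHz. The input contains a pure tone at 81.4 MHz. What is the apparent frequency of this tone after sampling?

8.3 MHz

81.4 MHz mod fs = 36.55 MHz.
36.55 MHz > fs/2 = 22.425 MHz, folds to fs − 36.55 MHz = 8.3 MHz.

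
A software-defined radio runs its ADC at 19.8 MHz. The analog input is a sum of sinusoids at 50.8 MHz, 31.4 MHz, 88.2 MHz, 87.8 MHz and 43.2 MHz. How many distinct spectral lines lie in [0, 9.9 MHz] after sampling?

fs/2 = 9.9 MHz.
50.8 MHz mod fs = 11.2 MHz.
11.2 MHz > fs/2 = 9.9 MHz, folds to fs − 11.2 MHz = 8.6 MHz.
31.4 MHz mod fs = 11.6 MHz.
11.6 MHz > fs/2 = 9.9 MHz, folds to fs − 11.6 MHz = 8.2 MHz.
88.2 MHz mod fs = 9 MHz.
9 MHz ≤ fs/2 = 9.9 MHz, appears at 9 MHz.
87.8 MHz mod fs = 8.6 MHz.
8.6 MHz ≤ fs/2 = 9.9 MHz, appears at 8.6 MHz.
43.2 MHz mod fs = 3.6 MHz.
3.6 MHz ≤ fs/2 = 9.9 MHz, appears at 3.6 MHz.
Distinct values: {3.6 MHz, 8.2 MHz, 8.6 MHz, 9 MHz} → 4.

4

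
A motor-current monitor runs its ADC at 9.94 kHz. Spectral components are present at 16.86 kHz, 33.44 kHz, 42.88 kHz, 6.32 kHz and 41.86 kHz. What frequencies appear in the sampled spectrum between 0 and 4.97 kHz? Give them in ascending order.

fs/2 = 4.97 kHz.
16.86 kHz mod fs = 6.92 kHz.
6.92 kHz > fs/2 = 4.97 kHz, folds to fs − 6.92 kHz = 3.02 kHz.
33.44 kHz mod fs = 3.62 kHz.
3.62 kHz ≤ fs/2 = 4.97 kHz, appears at 3.62 kHz.
42.88 kHz mod fs = 3.12 kHz.
3.12 kHz ≤ fs/2 = 4.97 kHz, appears at 3.12 kHz.
6.32 kHz > fs/2 = 4.97 kHz, folds to fs − 6.32 kHz = 3.62 kHz.
41.86 kHz mod fs = 2.1 kHz.
2.1 kHz ≤ fs/2 = 4.97 kHz, appears at 2.1 kHz.
Distinct values: {2.1 kHz, 3.02 kHz, 3.12 kHz, 3.62 kHz}.

2.1 kHz, 3.02 kHz, 3.12 kHz, 3.62 kHz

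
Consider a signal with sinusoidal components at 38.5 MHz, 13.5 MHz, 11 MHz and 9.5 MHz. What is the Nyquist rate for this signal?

Highest-frequency component: 38.5 MHz.
Nyquist rate = 2 × 38.5 MHz = 77 MHz.

77 MHz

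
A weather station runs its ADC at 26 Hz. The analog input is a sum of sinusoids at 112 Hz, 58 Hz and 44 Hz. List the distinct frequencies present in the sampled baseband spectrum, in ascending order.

fs/2 = 13 Hz.
112 Hz mod fs = 8 Hz.
8 Hz ≤ fs/2 = 13 Hz, appears at 8 Hz.
58 Hz mod fs = 6 Hz.
6 Hz ≤ fs/2 = 13 Hz, appears at 6 Hz.
44 Hz mod fs = 18 Hz.
18 Hz > fs/2 = 13 Hz, folds to fs − 18 Hz = 8 Hz.
Distinct values: {6 Hz, 8 Hz}.

6 Hz, 8 Hz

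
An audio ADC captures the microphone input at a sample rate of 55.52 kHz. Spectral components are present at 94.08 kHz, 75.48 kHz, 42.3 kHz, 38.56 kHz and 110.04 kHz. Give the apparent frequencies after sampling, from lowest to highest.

fs/2 = 27.76 kHz.
94.08 kHz mod fs = 38.56 kHz.
38.56 kHz > fs/2 = 27.76 kHz, folds to fs − 38.56 kHz = 16.96 kHz.
75.48 kHz mod fs = 19.96 kHz.
19.96 kHz ≤ fs/2 = 27.76 kHz, appears at 19.96 kHz.
42.3 kHz > fs/2 = 27.76 kHz, folds to fs − 42.3 kHz = 13.22 kHz.
38.56 kHz > fs/2 = 27.76 kHz, folds to fs − 38.56 kHz = 16.96 kHz.
110.04 kHz mod fs = 54.52 kHz.
54.52 kHz > fs/2 = 27.76 kHz, folds to fs − 54.52 kHz = 1 kHz.
Distinct values: {1 kHz, 13.22 kHz, 16.96 kHz, 19.96 kHz}.

1 kHz, 13.22 kHz, 16.96 kHz, 19.96 kHz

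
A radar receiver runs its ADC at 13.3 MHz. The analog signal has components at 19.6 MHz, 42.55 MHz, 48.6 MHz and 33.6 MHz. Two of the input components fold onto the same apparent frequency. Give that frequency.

6.3 MHz

fs/2 = 6.65 MHz.
19.6 MHz mod fs = 6.3 MHz.
6.3 MHz ≤ fs/2 = 6.65 MHz, appears at 6.3 MHz.
42.55 MHz mod fs = 2.65 MHz.
2.65 MHz ≤ fs/2 = 6.65 MHz, appears at 2.65 MHz.
48.6 MHz mod fs = 8.7 MHz.
8.7 MHz > fs/2 = 6.65 MHz, folds to fs − 8.7 MHz = 4.6 MHz.
33.6 MHz mod fs = 7 MHz.
7 MHz > fs/2 = 6.65 MHz, folds to fs − 7 MHz = 6.3 MHz.
19.6 MHz and 33.6 MHz both map to 6.3 MHz.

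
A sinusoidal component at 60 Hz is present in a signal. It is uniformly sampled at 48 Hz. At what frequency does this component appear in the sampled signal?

12 Hz

60 Hz mod fs = 12 Hz.
12 Hz ≤ fs/2 = 24 Hz, appears at 12 Hz.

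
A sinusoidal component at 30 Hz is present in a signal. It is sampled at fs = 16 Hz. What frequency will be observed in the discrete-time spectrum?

2 Hz

30 Hz mod fs = 14 Hz.
14 Hz > fs/2 = 8 Hz, folds to fs − 14 Hz = 2 Hz.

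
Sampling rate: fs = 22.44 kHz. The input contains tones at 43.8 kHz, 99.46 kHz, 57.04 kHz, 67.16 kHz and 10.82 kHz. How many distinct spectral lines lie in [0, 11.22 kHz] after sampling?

5

fs/2 = 11.22 kHz.
43.8 kHz mod fs = 21.36 kHz.
21.36 kHz > fs/2 = 11.22 kHz, folds to fs − 21.36 kHz = 1.08 kHz.
99.46 kHz mod fs = 9.7 kHz.
9.7 kHz ≤ fs/2 = 11.22 kHz, appears at 9.7 kHz.
57.04 kHz mod fs = 12.16 kHz.
12.16 kHz > fs/2 = 11.22 kHz, folds to fs − 12.16 kHz = 10.28 kHz.
67.16 kHz mod fs = 22.28 kHz.
22.28 kHz > fs/2 = 11.22 kHz, folds to fs − 22.28 kHz = 0.16 kHz.
10.82 kHz ≤ fs/2 = 11.22 kHz, passes unchanged.
Distinct values: {0.16 kHz, 1.08 kHz, 9.7 kHz, 10.28 kHz, 10.82 kHz} → 5.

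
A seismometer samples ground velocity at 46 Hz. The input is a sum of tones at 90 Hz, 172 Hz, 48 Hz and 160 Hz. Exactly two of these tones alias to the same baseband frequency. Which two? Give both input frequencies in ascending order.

48 Hz, 90 Hz

fs/2 = 23 Hz.
90 Hz mod fs = 44 Hz.
44 Hz > fs/2 = 23 Hz, folds to fs − 44 Hz = 2 Hz.
172 Hz mod fs = 34 Hz.
34 Hz > fs/2 = 23 Hz, folds to fs − 34 Hz = 12 Hz.
48 Hz mod fs = 2 Hz.
2 Hz ≤ fs/2 = 23 Hz, appears at 2 Hz.
160 Hz mod fs = 22 Hz.
22 Hz ≤ fs/2 = 23 Hz, appears at 22 Hz.
48 Hz and 90 Hz both map to 2 Hz.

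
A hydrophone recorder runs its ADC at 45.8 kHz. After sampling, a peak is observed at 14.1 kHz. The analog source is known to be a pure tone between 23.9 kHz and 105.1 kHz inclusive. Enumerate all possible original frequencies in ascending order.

Frequencies that alias to 14.1 kHz are k·fs ± 14.1 kHz for integer k ≥ 0.
k=0: 14.1 kHz.
k=1: 31.7 kHz, 59.9 kHz.
k=2: 77.5 kHz, 105.7 kHz.
k=3: 123.3 kHz, 151.5 kHz.
Within [23.9 kHz, 105.1 kHz]: 31.7 kHz, 59.9 kHz, 77.5 kHz.

31.7 kHz, 59.9 kHz, 77.5 kHz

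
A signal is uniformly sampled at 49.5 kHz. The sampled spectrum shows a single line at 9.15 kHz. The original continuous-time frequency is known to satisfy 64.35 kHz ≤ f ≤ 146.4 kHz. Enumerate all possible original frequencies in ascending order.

89.85 kHz, 108.15 kHz, 139.35 kHz

Frequencies that alias to 9.15 kHz are k·fs ± 9.15 kHz for integer k ≥ 0.
k=0: 9.15 kHz.
k=1: 40.35 kHz, 58.65 kHz.
k=2: 89.85 kHz, 108.15 kHz.
k=3: 139.35 kHz, 157.65 kHz.
k=4: 188.85 kHz, 207.15 kHz.
Within [64.35 kHz, 146.4 kHz]: 89.85 kHz, 108.15 kHz, 139.35 kHz.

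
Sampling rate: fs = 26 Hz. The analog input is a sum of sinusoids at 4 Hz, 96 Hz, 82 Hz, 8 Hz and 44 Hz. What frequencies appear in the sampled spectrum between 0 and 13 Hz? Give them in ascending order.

fs/2 = 13 Hz.
4 Hz ≤ fs/2 = 13 Hz, passes unchanged.
96 Hz mod fs = 18 Hz.
18 Hz > fs/2 = 13 Hz, folds to fs − 18 Hz = 8 Hz.
82 Hz mod fs = 4 Hz.
4 Hz ≤ fs/2 = 13 Hz, appears at 4 Hz.
8 Hz ≤ fs/2 = 13 Hz, passes unchanged.
44 Hz mod fs = 18 Hz.
18 Hz > fs/2 = 13 Hz, folds to fs − 18 Hz = 8 Hz.
Distinct values: {4 Hz, 8 Hz}.

4 Hz, 8 Hz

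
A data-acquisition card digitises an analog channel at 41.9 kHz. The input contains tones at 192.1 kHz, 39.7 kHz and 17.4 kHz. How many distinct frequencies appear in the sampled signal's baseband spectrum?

2

fs/2 = 20.95 kHz.
192.1 kHz mod fs = 24.5 kHz.
24.5 kHz > fs/2 = 20.95 kHz, folds to fs − 24.5 kHz = 17.4 kHz.
39.7 kHz > fs/2 = 20.95 kHz, folds to fs − 39.7 kHz = 2.2 kHz.
17.4 kHz ≤ fs/2 = 20.95 kHz, passes unchanged.
Distinct values: {2.2 kHz, 17.4 kHz} → 2.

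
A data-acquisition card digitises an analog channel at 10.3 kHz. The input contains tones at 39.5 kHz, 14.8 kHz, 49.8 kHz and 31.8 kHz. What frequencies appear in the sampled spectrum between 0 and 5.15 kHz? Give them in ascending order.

0.9 kHz, 1.7 kHz, 4.5 kHz

fs/2 = 5.15 kHz.
39.5 kHz mod fs = 8.6 kHz.
8.6 kHz > fs/2 = 5.15 kHz, folds to fs − 8.6 kHz = 1.7 kHz.
14.8 kHz mod fs = 4.5 kHz.
4.5 kHz ≤ fs/2 = 5.15 kHz, appears at 4.5 kHz.
49.8 kHz mod fs = 8.6 kHz.
8.6 kHz > fs/2 = 5.15 kHz, folds to fs − 8.6 kHz = 1.7 kHz.
31.8 kHz mod fs = 0.9 kHz.
0.9 kHz ≤ fs/2 = 5.15 kHz, appears at 0.9 kHz.
Distinct values: {0.9 kHz, 1.7 kHz, 4.5 kHz}.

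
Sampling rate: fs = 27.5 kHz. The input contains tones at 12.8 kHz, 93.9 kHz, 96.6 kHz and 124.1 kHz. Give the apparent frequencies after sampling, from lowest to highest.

fs/2 = 13.75 kHz.
12.8 kHz ≤ fs/2 = 13.75 kHz, passes unchanged.
93.9 kHz mod fs = 11.4 kHz.
11.4 kHz ≤ fs/2 = 13.75 kHz, appears at 11.4 kHz.
96.6 kHz mod fs = 14.1 kHz.
14.1 kHz > fs/2 = 13.75 kHz, folds to fs − 14.1 kHz = 13.4 kHz.
124.1 kHz mod fs = 14.1 kHz.
14.1 kHz > fs/2 = 13.75 kHz, folds to fs − 14.1 kHz = 13.4 kHz.
Distinct values: {11.4 kHz, 12.8 kHz, 13.4 kHz}.

11.4 kHz, 12.8 kHz, 13.4 kHz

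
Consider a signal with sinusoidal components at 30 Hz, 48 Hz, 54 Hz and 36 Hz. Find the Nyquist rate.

108 Hz

Highest-frequency component: 54 Hz.
Nyquist rate = 2 × 54 Hz = 108 Hz.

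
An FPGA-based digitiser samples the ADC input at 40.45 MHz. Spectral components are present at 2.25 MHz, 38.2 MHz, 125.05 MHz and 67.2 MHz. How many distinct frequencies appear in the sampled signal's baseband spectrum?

3

fs/2 = 20.225 MHz.
2.25 MHz ≤ fs/2 = 20.225 MHz, passes unchanged.
38.2 MHz > fs/2 = 20.225 MHz, folds to fs − 38.2 MHz = 2.25 MHz.
125.05 MHz mod fs = 3.7 MHz.
3.7 MHz ≤ fs/2 = 20.225 MHz, appears at 3.7 MHz.
67.2 MHz mod fs = 26.75 MHz.
26.75 MHz > fs/2 = 20.225 MHz, folds to fs − 26.75 MHz = 13.7 MHz.
Distinct values: {2.25 MHz, 3.7 MHz, 13.7 MHz} → 3.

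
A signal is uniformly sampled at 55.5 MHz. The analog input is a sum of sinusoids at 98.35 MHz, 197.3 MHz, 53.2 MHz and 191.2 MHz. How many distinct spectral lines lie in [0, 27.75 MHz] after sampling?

fs/2 = 27.75 MHz.
98.35 MHz mod fs = 42.85 MHz.
42.85 MHz > fs/2 = 27.75 MHz, folds to fs − 42.85 MHz = 12.65 MHz.
197.3 MHz mod fs = 30.8 MHz.
30.8 MHz > fs/2 = 27.75 MHz, folds to fs − 30.8 MHz = 24.7 MHz.
53.2 MHz > fs/2 = 27.75 MHz, folds to fs − 53.2 MHz = 2.3 MHz.
191.2 MHz mod fs = 24.7 MHz.
24.7 MHz ≤ fs/2 = 27.75 MHz, appears at 24.7 MHz.
Distinct values: {2.3 MHz, 12.65 MHz, 24.7 MHz} → 3.

3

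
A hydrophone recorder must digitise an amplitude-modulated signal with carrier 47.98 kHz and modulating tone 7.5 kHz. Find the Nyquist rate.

AM sidebands sit at fc ± fm = 40.48 kHz and 55.48 kHz.
Highest-frequency component: 55.48 kHz.
Nyquist rate = 2 × 55.48 kHz = 110.96 kHz.

110.96 kHz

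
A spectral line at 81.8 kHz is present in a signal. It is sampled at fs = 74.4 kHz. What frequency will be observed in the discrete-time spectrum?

81.8 kHz mod fs = 7.4 kHz.
7.4 kHz ≤ fs/2 = 37.2 kHz, appears at 7.4 kHz.

7.4 kHz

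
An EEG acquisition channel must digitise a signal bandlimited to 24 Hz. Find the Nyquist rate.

Nyquist rate = 2 × 24 Hz = 48 Hz.

48 Hz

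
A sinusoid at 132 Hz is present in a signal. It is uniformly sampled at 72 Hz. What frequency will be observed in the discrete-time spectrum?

132 Hz mod fs = 60 Hz.
60 Hz > fs/2 = 36 Hz, folds to fs − 60 Hz = 12 Hz.

12 Hz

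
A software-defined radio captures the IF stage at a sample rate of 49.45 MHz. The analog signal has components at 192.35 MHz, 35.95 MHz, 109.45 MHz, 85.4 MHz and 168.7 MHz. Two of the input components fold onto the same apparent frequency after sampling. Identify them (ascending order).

35.95 MHz, 85.4 MHz

fs/2 = 24.725 MHz.
192.35 MHz mod fs = 44 MHz.
44 MHz > fs/2 = 24.725 MHz, folds to fs − 44 MHz = 5.45 MHz.
35.95 MHz > fs/2 = 24.725 MHz, folds to fs − 35.95 MHz = 13.5 MHz.
109.45 MHz mod fs = 10.55 MHz.
10.55 MHz ≤ fs/2 = 24.725 MHz, appears at 10.55 MHz.
85.4 MHz mod fs = 35.95 MHz.
35.95 MHz > fs/2 = 24.725 MHz, folds to fs − 35.95 MHz = 13.5 MHz.
168.7 MHz mod fs = 20.35 MHz.
20.35 MHz ≤ fs/2 = 24.725 MHz, appears at 20.35 MHz.
35.95 MHz and 85.4 MHz both map to 13.5 MHz.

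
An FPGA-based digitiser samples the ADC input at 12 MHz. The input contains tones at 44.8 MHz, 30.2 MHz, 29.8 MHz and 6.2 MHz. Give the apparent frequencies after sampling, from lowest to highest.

3.2 MHz, 5.8 MHz

fs/2 = 6 MHz.
44.8 MHz mod fs = 8.8 MHz.
8.8 MHz > fs/2 = 6 MHz, folds to fs − 8.8 MHz = 3.2 MHz.
30.2 MHz mod fs = 6.2 MHz.
6.2 MHz > fs/2 = 6 MHz, folds to fs − 6.2 MHz = 5.8 MHz.
29.8 MHz mod fs = 5.8 MHz.
5.8 MHz ≤ fs/2 = 6 MHz, appears at 5.8 MHz.
6.2 MHz > fs/2 = 6 MHz, folds to fs − 6.2 MHz = 5.8 MHz.
Distinct values: {3.2 MHz, 5.8 MHz}.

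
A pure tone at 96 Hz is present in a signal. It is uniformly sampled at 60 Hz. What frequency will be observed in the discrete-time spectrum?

96 Hz mod fs = 36 Hz.
36 Hz > fs/2 = 30 Hz, folds to fs − 36 Hz = 24 Hz.

24 Hz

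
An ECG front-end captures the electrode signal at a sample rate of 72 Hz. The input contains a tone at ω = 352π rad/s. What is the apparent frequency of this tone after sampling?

ω = 352π rad/s → f = ω/(2π) = 176 Hz.
176 Hz mod fs = 32 Hz.
32 Hz ≤ fs/2 = 36 Hz, appears at 32 Hz.

32 Hz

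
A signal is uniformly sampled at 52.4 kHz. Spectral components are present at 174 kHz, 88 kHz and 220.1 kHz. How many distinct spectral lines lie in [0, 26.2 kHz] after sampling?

fs/2 = 26.2 kHz.
174 kHz mod fs = 16.8 kHz.
16.8 kHz ≤ fs/2 = 26.2 kHz, appears at 16.8 kHz.
88 kHz mod fs = 35.6 kHz.
35.6 kHz > fs/2 = 26.2 kHz, folds to fs − 35.6 kHz = 16.8 kHz.
220.1 kHz mod fs = 10.5 kHz.
10.5 kHz ≤ fs/2 = 26.2 kHz, appears at 10.5 kHz.
Distinct values: {10.5 kHz, 16.8 kHz} → 2.

2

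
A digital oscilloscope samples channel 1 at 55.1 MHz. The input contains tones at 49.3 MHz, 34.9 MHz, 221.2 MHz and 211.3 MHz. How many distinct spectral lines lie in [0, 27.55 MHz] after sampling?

4

fs/2 = 27.55 MHz.
49.3 MHz > fs/2 = 27.55 MHz, folds to fs − 49.3 MHz = 5.8 MHz.
34.9 MHz > fs/2 = 27.55 MHz, folds to fs − 34.9 MHz = 20.2 MHz.
221.2 MHz mod fs = 0.8 MHz.
0.8 MHz ≤ fs/2 = 27.55 MHz, appears at 0.8 MHz.
211.3 MHz mod fs = 46 MHz.
46 MHz > fs/2 = 27.55 MHz, folds to fs − 46 MHz = 9.1 MHz.
Distinct values: {0.8 MHz, 5.8 MHz, 9.1 MHz, 20.2 MHz} → 4.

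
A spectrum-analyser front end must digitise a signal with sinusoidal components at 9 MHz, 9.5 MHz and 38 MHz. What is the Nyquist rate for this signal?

76 MHz

Highest-frequency component: 38 MHz.
Nyquist rate = 2 × 38 MHz = 76 MHz.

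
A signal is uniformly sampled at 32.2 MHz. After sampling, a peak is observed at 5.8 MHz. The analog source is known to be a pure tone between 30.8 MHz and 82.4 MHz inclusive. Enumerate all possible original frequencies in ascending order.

38 MHz, 58.6 MHz, 70.2 MHz

Frequencies that alias to 5.8 MHz are k·fs ± 5.8 MHz for integer k ≥ 0.
k=0: 5.8 MHz.
k=1: 26.4 MHz, 38 MHz.
k=2: 58.6 MHz, 70.2 MHz.
k=3: 90.8 MHz, 102.4 MHz.
Within [30.8 MHz, 82.4 MHz]: 38 MHz, 58.6 MHz, 70.2 MHz.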